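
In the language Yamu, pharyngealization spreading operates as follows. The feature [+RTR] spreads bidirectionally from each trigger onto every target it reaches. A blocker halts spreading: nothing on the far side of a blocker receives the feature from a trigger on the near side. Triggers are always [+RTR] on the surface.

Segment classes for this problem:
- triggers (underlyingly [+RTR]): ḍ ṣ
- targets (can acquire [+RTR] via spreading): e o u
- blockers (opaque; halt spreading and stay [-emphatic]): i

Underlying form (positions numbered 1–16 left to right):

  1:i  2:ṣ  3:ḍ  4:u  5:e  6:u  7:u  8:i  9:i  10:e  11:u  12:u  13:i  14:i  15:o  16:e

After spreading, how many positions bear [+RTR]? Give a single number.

6

From /ṣ/ at 2 rightward: 3 /ḍ/ is itself a trigger — this domain ends here.
From /ṣ/ at 2 leftward: 1 /i/ blocks.
From /ḍ/ at 3 rightward: 4 /u/ → [+RTR]; 5 /e/ → [+RTR]; 6 /u/ → [+RTR]; 7 /u/ → [+RTR]; 8 /i/ blocks.
From /ḍ/ at 3 leftward: 2 /ṣ/ is itself a trigger — this domain ends here.
Targets with no active source: positions 10 11 12 15 16 stay [-emphatic].
[+RTR] positions on the surface: 2 3 4 5 6 7.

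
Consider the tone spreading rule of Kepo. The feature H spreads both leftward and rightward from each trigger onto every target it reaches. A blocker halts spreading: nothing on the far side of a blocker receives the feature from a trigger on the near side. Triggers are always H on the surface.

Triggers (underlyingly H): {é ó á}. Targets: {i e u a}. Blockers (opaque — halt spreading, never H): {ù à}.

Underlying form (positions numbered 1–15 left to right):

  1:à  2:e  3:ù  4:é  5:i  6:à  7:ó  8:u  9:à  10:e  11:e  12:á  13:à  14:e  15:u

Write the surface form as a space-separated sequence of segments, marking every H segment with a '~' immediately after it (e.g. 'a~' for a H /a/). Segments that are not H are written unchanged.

From /é/ at 4 rightward: 5 /i/ → H; 6 /à/ blocks.
From /é/ at 4 leftward: 3 /ù/ blocks.
From /ó/ at 7 rightward: 8 /u/ → H; 9 /à/ blocks.
From /ó/ at 7 leftward: 6 /à/ blocks.
From /á/ at 12 rightward: 13 /à/ blocks.
From /á/ at 12 leftward: 11 /e/ → H; 10 /e/ → H; 9 /à/ blocks.
Targets with no active source: positions 2 14 15 stay [-high tone].
H positions on the surface: 4 5 7 8 10 11 12.

à e ù é~ i~ à ó~ u~ à e~ e~ á~ à e u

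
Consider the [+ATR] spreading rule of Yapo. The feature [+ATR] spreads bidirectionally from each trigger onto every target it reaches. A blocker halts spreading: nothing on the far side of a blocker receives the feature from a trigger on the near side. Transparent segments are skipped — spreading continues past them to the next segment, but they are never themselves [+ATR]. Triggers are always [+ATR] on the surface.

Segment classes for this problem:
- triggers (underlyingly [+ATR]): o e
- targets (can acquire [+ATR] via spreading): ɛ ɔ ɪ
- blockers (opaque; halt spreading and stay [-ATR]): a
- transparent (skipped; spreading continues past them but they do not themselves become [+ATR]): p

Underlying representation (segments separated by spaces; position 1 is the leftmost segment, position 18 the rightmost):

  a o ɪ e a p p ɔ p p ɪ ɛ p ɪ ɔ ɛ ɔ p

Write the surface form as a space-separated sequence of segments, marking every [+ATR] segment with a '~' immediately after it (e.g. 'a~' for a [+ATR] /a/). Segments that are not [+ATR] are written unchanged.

a o~ ɪ~ e~ a p p ɔ p p ɪ ɛ p ɪ ɔ ɛ ɔ p

From /o/ at 2 rightward: 3 /ɪ/ → [+ATR]; 4 /e/ is itself a trigger — this domain ends here.
From /o/ at 2 leftward: 1 /a/ blocks.
From /e/ at 4 rightward: 5 /a/ blocks.
From /e/ at 4 leftward: 3 /ɪ/ → [+ATR]; 2 /o/ is itself a trigger — this domain ends here.
Targets with no active source: positions 8 11 12 14 15 16 17 stay [-ATR].
[+ATR] positions on the surface: 2 3 4.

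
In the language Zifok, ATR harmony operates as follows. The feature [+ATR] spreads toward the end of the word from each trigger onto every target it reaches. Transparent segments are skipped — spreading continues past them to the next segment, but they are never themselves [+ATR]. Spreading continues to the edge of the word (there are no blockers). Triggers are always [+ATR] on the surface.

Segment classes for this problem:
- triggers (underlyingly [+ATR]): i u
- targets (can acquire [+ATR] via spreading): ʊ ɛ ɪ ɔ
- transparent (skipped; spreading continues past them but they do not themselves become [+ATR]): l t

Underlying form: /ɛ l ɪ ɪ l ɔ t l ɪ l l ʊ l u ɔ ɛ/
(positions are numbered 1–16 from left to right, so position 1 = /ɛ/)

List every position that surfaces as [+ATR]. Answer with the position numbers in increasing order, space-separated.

14 15 16

From /u/ at 14 rightward: 15 /ɔ/ → [+ATR]; 16 /ɛ/ → [+ATR]; word edge.
Targets with no active source: positions 1 3 4 6 9 12 stay [-ATR].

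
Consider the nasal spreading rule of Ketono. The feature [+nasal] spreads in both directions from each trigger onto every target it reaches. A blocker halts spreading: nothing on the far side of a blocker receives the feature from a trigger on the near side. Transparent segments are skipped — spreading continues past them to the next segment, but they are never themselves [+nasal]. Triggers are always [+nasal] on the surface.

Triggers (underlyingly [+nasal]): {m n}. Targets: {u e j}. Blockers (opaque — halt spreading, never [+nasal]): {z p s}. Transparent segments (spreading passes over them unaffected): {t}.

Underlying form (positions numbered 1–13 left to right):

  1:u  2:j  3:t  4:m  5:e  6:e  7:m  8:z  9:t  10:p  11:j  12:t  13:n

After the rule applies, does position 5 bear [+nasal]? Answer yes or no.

yes

From /m/ at 4 rightward: 5 /e/ → [+nasal]; 6 /e/ → [+nasal]; 7 /m/ is itself a trigger — this domain ends here.
From /m/ at 4 leftward: 3 /t/ transparent; 2 /j/ → [+nasal]; 1 /u/ → [+nasal]; word edge.
From /m/ at 7 rightward: 8 /z/ blocks.
From /m/ at 7 leftward: 6 /e/ → [+nasal]; 5 /e/ → [+nasal]; 4 /m/ is itself a trigger — this domain ends here.
From /n/ at 13 rightward: word edge.
From /n/ at 13 leftward: 12 /t/ transparent; 11 /j/ → [+nasal]; 10 /p/ blocks.
[+nasal] positions on the surface: 1 2 4 5 6 7 11 13.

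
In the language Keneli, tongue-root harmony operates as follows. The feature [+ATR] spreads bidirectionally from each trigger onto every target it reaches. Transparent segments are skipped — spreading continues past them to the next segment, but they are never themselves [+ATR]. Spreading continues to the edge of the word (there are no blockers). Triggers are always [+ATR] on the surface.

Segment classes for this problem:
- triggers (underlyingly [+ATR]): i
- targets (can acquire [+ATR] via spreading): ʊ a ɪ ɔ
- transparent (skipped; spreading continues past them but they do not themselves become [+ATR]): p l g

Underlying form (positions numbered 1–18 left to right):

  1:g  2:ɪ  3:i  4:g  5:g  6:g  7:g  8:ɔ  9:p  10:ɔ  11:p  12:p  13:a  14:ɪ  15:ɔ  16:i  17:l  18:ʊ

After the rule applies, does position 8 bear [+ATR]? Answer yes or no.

From /i/ at 3 rightward: 4 /g/ transparent; 5 /g/ transparent; 6 /g/ transparent; 7 /g/ transparent; 8 /ɔ/ → [+ATR]; 9 /p/ transparent; 10 /ɔ/ → [+ATR]; 11 /p/ transparent; 12 /p/ transparent; 13 /a/ → [+ATR]; 14 /ɪ/ → [+ATR]; 15 /ɔ/ → [+ATR]; 16 /i/ is itself a trigger — this domain ends here.
From /i/ at 3 leftward: 2 /ɪ/ → [+ATR]; 1 /g/ transparent; word edge.
From /i/ at 16 rightward: 17 /l/ transparent; 18 /ʊ/ → [+ATR]; word edge.
From /i/ at 16 leftward: 15 /ɔ/ → [+ATR]; 14 /ɪ/ → [+ATR]; 13 /a/ → [+ATR]; 12 /p/ transparent; 11 /p/ transparent; 10 /ɔ/ → [+ATR]; 9 /p/ transparent; 8 /ɔ/ → [+ATR]; 7 /g/ transparent; 6 /g/ transparent; 5 /g/ transparent; 4 /g/ transparent; 3 /i/ is itself a trigger — this domain ends here.
[+ATR] positions on the surface: 2 3 8 10 13 14 15 16 18.

yes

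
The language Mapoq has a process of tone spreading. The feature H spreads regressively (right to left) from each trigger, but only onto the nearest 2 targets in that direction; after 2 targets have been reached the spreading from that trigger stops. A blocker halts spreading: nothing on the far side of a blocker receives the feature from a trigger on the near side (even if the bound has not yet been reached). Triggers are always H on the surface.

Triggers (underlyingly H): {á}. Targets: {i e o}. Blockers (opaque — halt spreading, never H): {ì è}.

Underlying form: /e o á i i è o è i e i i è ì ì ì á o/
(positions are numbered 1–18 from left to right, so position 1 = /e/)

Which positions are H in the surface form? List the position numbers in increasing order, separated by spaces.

1 2 3 17

From /á/ at 3 leftward: 2 /o/ → H; 1 /e/ → H; bound reached.
From /á/ at 17 leftward: 16 /ì/ blocks.
Targets with no active source: positions 4 5 7 9 10 11 12 18 stay [-high tone].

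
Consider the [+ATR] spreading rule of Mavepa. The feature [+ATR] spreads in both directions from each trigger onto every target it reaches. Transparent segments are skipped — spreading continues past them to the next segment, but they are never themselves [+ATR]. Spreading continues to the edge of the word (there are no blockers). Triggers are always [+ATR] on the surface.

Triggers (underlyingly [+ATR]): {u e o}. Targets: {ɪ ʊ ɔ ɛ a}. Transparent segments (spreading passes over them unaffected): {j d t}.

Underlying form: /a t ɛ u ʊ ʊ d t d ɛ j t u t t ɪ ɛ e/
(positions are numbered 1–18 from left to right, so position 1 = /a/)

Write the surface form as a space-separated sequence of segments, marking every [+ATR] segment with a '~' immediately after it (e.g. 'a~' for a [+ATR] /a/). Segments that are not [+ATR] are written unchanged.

a~ t ɛ~ u~ ʊ~ ʊ~ d t d ɛ~ j t u~ t t ɪ~ ɛ~ e~

From /u/ at 4 rightward: 5 /ʊ/ → [+ATR]; 6 /ʊ/ → [+ATR]; 7 /d/ transparent; 8 /t/ transparent; 9 /d/ transparent; 10 /ɛ/ → [+ATR]; 11 /j/ transparent; 12 /t/ transparent; 13 /u/ is itself a trigger — this domain ends here.
From /u/ at 4 leftward: 3 /ɛ/ → [+ATR]; 2 /t/ transparent; 1 /a/ → [+ATR]; word edge.
From /u/ at 13 rightward: 14 /t/ transparent; 15 /t/ transparent; 16 /ɪ/ → [+ATR]; 17 /ɛ/ → [+ATR]; 18 /e/ is itself a trigger — this domain ends here.
From /u/ at 13 leftward: 12 /t/ transparent; 11 /j/ transparent; 10 /ɛ/ → [+ATR]; 9 /d/ transparent; 8 /t/ transparent; 7 /d/ transparent; 6 /ʊ/ → [+ATR]; 5 /ʊ/ → [+ATR]; 4 /u/ is itself a trigger — this domain ends here.
From /e/ at 18 rightward: word edge.
From /e/ at 18 leftward: 17 /ɛ/ → [+ATR]; 16 /ɪ/ → [+ATR]; 15 /t/ transparent; 14 /t/ transparent; 13 /u/ is itself a trigger — this domain ends here.
[+ATR] positions on the surface: 1 3 4 5 6 10 13 16 17 18.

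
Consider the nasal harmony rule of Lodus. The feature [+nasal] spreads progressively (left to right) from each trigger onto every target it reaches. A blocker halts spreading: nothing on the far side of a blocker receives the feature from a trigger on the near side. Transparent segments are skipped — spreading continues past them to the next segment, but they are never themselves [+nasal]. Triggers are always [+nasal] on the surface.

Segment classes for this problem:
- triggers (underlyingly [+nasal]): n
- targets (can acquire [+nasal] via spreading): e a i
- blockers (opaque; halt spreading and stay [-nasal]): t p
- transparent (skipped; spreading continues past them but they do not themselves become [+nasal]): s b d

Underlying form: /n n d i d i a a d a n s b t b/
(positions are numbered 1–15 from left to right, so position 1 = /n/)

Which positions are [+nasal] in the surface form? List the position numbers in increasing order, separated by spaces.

From /n/ at 1 rightward: 2 /n/ is itself a trigger — this domain ends here.
From /n/ at 2 rightward: 3 /d/ transparent; 4 /i/ → [+nasal]; 5 /d/ transparent; 6 /i/ → [+nasal]; 7 /a/ → [+nasal]; 8 /a/ → [+nasal]; 9 /d/ transparent; 10 /a/ → [+nasal]; 11 /n/ is itself a trigger — this domain ends here.
From /n/ at 11 rightward: 12 /s/ transparent; 13 /b/ transparent; 14 /t/ blocks.

1 2 4 6 7 8 10 11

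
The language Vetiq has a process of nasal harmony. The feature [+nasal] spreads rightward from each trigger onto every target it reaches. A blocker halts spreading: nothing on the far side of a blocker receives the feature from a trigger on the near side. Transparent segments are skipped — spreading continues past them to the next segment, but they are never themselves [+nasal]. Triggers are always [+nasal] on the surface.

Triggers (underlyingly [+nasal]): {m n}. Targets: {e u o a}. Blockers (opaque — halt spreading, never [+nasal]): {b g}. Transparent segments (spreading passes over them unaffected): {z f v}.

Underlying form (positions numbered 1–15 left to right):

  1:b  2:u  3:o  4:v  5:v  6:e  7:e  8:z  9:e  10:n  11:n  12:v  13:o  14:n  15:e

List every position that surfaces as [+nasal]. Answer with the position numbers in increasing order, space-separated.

10 11 13 14 15

From /n/ at 10 rightward: 11 /n/ is itself a trigger — this domain ends here.
From /n/ at 11 rightward: 12 /v/ transparent; 13 /o/ → [+nasal]; 14 /n/ is itself a trigger — this domain ends here.
From /n/ at 14 rightward: 15 /e/ → [+nasal]; word edge.
Targets with no active source: positions 2 3 6 7 9 stay [-nasal].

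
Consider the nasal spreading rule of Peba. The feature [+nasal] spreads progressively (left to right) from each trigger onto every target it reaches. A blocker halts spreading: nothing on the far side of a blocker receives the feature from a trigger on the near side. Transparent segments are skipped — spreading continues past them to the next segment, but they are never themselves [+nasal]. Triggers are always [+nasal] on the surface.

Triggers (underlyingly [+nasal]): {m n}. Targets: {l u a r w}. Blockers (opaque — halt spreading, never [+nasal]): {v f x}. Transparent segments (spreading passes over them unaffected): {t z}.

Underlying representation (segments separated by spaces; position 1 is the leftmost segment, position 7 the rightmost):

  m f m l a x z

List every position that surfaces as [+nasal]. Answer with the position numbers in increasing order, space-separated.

From /m/ at 1 rightward: 2 /f/ blocks.
From /m/ at 3 rightward: 4 /l/ → [+nasal]; 5 /a/ → [+nasal]; 6 /x/ blocks.

1 3 4 5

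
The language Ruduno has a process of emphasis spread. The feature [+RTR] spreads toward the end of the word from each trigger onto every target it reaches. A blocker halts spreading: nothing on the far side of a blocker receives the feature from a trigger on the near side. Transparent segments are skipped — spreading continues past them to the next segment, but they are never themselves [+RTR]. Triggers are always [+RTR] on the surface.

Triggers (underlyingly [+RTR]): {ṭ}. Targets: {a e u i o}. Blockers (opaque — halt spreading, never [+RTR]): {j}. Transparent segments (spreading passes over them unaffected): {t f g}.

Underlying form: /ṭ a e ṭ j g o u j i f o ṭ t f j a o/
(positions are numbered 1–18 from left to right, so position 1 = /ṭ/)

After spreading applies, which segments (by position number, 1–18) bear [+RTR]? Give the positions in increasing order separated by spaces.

1 2 3 4 13

From /ṭ/ at 1 rightward: 2 /a/ → [+RTR]; 3 /e/ → [+RTR]; 4 /ṭ/ is itself a trigger — this domain ends here.
From /ṭ/ at 4 rightward: 5 /j/ blocks.
From /ṭ/ at 13 rightward: 14 /t/ transparent; 15 /f/ transparent; 16 /j/ blocks.
Targets with no active source: positions 7 8 10 12 17 18 stay [-emphatic].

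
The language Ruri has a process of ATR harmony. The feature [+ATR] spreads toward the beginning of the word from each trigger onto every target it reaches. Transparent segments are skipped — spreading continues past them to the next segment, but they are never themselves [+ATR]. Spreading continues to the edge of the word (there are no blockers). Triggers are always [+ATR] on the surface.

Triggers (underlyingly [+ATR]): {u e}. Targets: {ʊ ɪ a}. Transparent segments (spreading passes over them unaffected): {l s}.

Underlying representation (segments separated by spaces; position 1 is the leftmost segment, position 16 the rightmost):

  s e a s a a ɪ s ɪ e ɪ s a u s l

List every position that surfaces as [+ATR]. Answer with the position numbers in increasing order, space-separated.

From /e/ at 2 leftward: 1 /s/ transparent; word edge.
From /e/ at 10 leftward: 9 /ɪ/ → [+ATR]; 8 /s/ transparent; 7 /ɪ/ → [+ATR]; 6 /a/ → [+ATR]; 5 /a/ → [+ATR]; 4 /s/ transparent; 3 /a/ → [+ATR]; 2 /e/ is itself a trigger — this domain ends here.
From /u/ at 14 leftward: 13 /a/ → [+ATR]; 12 /s/ transparent; 11 /ɪ/ → [+ATR]; 10 /e/ is itself a trigger — this domain ends here.

2 3 5 6 7 9 10 11 13 14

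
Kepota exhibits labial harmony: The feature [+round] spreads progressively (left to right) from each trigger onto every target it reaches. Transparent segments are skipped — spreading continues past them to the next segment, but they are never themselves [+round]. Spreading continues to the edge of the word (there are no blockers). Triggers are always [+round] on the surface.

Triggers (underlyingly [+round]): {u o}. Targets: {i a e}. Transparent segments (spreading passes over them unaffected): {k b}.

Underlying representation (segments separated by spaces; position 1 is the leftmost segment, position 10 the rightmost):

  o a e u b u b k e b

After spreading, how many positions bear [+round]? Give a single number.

6

From /o/ at 1 rightward: 2 /a/ → [+round]; 3 /e/ → [+round]; 4 /u/ is itself a trigger — this domain ends here.
From /u/ at 4 rightward: 5 /b/ transparent; 6 /u/ is itself a trigger — this domain ends here.
From /u/ at 6 rightward: 7 /b/ transparent; 8 /k/ transparent; 9 /e/ → [+round]; 10 /b/ transparent; word edge.
[+round] positions on the surface: 1 2 3 4 6 9.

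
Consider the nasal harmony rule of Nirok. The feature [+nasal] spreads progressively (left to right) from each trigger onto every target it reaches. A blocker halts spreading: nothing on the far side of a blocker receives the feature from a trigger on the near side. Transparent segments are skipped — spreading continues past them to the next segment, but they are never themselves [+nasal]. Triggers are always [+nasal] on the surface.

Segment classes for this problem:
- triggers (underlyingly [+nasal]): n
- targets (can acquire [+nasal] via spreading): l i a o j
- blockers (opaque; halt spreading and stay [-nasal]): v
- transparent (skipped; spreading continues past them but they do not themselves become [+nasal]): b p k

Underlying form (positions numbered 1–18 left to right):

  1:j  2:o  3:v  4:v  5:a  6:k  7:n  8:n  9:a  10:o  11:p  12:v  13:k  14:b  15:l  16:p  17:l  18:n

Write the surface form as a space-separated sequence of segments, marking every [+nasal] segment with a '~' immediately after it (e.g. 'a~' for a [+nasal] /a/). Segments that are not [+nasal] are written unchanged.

j o v v a k n~ n~ a~ o~ p v k b l p l n~

From /n/ at 7 rightward: 8 /n/ is itself a trigger — this domain ends here.
From /n/ at 8 rightward: 9 /a/ → [+nasal]; 10 /o/ → [+nasal]; 11 /p/ transparent; 12 /v/ blocks.
From /n/ at 18 rightward: word edge.
Targets with no active source: positions 1 2 5 15 17 stay [-nasal].
[+nasal] positions on the surface: 7 8 9 10 18.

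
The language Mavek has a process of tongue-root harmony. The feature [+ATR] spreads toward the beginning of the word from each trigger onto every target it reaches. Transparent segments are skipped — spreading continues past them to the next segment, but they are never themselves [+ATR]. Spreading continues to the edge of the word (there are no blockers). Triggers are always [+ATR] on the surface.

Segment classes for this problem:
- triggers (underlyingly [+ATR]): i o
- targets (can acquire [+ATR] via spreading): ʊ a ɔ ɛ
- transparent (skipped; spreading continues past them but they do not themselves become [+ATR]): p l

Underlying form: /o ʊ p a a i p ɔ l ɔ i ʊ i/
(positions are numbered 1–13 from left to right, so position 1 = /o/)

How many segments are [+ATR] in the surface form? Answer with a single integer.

From /o/ at 1 leftward: word edge.
From /i/ at 6 leftward: 5 /a/ → [+ATR]; 4 /a/ → [+ATR]; 3 /p/ transparent; 2 /ʊ/ → [+ATR]; 1 /o/ is itself a trigger — this domain ends here.
From /i/ at 11 leftward: 10 /ɔ/ → [+ATR]; 9 /l/ transparent; 8 /ɔ/ → [+ATR]; 7 /p/ transparent; 6 /i/ is itself a trigger — this domain ends here.
From /i/ at 13 leftward: 12 /ʊ/ → [+ATR]; 11 /i/ is itself a trigger — this domain ends here.
[+ATR] positions on the surface: 1 2 4 5 6 8 10 11 12 13.

10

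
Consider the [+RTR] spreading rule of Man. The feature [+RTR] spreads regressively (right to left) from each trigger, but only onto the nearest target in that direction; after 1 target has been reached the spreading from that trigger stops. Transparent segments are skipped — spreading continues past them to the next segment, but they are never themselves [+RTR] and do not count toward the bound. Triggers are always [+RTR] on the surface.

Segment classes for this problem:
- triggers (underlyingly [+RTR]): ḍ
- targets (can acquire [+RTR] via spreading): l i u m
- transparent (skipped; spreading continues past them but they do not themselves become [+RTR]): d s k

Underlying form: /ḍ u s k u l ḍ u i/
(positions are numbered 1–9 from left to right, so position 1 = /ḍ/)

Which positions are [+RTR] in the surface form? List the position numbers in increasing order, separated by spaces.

From /ḍ/ at 1 leftward: word edge.
From /ḍ/ at 7 leftward: 6 /l/ → [+RTR]; bound reached.
Targets with no active source: positions 2 5 8 9 stay [-emphatic].

1 6 7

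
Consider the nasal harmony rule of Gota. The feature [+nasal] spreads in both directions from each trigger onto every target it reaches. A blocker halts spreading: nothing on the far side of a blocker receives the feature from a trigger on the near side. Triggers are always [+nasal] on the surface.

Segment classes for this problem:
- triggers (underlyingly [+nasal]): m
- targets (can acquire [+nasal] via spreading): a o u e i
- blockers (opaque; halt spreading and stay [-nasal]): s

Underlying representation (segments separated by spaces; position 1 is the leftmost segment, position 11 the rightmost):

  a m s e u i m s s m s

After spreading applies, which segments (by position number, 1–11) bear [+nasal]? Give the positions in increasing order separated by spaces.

From /m/ at 2 rightward: 3 /s/ blocks.
From /m/ at 2 leftward: 1 /a/ → [+nasal]; word edge.
From /m/ at 7 rightward: 8 /s/ blocks.
From /m/ at 7 leftward: 6 /i/ → [+nasal]; 5 /u/ → [+nasal]; 4 /e/ → [+nasal]; 3 /s/ blocks.
From /m/ at 10 rightward: 11 /s/ blocks.
From /m/ at 10 leftward: 9 /s/ blocks.

1 2 4 5 6 7 10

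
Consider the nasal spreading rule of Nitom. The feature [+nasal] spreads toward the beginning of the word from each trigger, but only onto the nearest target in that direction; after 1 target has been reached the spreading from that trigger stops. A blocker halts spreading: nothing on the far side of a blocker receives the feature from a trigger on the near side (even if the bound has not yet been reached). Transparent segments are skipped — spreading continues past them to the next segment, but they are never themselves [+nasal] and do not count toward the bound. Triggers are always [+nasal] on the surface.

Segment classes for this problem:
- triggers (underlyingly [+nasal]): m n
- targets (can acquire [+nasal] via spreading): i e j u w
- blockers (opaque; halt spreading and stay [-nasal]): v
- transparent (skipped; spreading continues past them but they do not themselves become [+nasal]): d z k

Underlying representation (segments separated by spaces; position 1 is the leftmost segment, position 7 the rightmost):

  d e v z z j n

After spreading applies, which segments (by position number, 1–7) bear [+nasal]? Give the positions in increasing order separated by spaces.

6 7

From /n/ at 7 leftward: 6 /j/ → [+nasal]; bound reached.
Target with no active source: position 2 stays [-nasal].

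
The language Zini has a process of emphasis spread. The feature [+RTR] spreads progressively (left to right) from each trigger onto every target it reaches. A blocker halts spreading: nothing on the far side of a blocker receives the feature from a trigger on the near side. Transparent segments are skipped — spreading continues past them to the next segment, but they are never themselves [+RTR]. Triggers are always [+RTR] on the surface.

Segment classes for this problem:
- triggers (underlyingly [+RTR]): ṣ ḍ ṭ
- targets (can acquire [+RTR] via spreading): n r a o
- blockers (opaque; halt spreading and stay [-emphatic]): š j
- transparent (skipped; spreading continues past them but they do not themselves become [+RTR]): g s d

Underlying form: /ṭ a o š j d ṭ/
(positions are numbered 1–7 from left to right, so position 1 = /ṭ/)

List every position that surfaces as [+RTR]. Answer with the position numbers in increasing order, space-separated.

From /ṭ/ at 1 rightward: 2 /a/ → [+RTR]; 3 /o/ → [+RTR]; 4 /š/ blocks.
From /ṭ/ at 7 rightward: word edge.

1 2 3 7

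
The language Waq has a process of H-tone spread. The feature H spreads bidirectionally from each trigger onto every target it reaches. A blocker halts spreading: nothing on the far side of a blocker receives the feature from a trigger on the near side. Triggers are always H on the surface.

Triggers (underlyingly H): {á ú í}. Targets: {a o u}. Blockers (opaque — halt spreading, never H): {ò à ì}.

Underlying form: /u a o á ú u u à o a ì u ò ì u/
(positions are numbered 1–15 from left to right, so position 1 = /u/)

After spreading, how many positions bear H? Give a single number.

7

From /á/ at 4 rightward: 5 /ú/ is itself a trigger — this domain ends here.
From /á/ at 4 leftward: 3 /o/ → H; 2 /a/ → H; 1 /u/ → H; word edge.
From /ú/ at 5 rightward: 6 /u/ → H; 7 /u/ → H; 8 /à/ blocks.
From /ú/ at 5 leftward: 4 /á/ is itself a trigger — this domain ends here.
Targets with no active source: positions 9 10 12 15 stay [-high tone].
H positions on the surface: 1 2 3 4 5 6 7.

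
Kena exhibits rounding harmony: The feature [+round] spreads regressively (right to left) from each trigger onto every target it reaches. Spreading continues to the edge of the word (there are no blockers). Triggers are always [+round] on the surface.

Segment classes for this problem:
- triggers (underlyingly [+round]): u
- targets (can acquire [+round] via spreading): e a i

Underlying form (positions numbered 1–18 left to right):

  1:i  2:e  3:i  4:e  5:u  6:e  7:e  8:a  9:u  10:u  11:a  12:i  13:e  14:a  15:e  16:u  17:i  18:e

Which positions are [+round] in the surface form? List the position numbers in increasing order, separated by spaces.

From /u/ at 5 leftward: 4 /e/ → [+round]; 3 /i/ → [+round]; 2 /e/ → [+round]; 1 /i/ → [+round]; word edge.
From /u/ at 9 leftward: 8 /a/ → [+round]; 7 /e/ → [+round]; 6 /e/ → [+round]; 5 /u/ is itself a trigger — this domain ends here.
From /u/ at 10 leftward: 9 /u/ is itself a trigger — this domain ends here.
From /u/ at 16 leftward: 15 /e/ → [+round]; 14 /a/ → [+round]; 13 /e/ → [+round]; 12 /i/ → [+round]; 11 /a/ → [+round]; 10 /u/ is itself a trigger — this domain ends here.
Targets with no active source: positions 17 18 stay [-round].

1 2 3 4 5 6 7 8 9 10 11 12 13 14 15 16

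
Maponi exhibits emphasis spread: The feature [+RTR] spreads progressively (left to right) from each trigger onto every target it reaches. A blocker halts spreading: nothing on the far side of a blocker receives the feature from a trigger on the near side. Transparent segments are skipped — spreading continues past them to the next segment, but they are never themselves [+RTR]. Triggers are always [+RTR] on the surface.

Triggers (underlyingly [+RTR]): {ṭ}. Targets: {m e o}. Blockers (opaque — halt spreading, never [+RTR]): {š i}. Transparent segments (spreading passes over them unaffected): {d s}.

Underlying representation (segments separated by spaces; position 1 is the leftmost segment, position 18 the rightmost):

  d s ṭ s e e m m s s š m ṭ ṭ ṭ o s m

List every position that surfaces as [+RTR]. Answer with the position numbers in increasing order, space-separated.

From /ṭ/ at 3 rightward: 4 /s/ transparent; 5 /e/ → [+RTR]; 6 /e/ → [+RTR]; 7 /m/ → [+RTR]; 8 /m/ → [+RTR]; 9 /s/ transparent; 10 /s/ transparent; 11 /š/ blocks.
From /ṭ/ at 13 rightward: 14 /ṭ/ is itself a trigger — this domain ends here.
From /ṭ/ at 14 rightward: 15 /ṭ/ is itself a trigger — this domain ends here.
From /ṭ/ at 15 rightward: 16 /o/ → [+RTR]; 17 /s/ transparent; 18 /m/ → [+RTR]; word edge.
Target with no active source: position 12 stays [-emphatic].

3 5 6 7 8 13 14 15 16 18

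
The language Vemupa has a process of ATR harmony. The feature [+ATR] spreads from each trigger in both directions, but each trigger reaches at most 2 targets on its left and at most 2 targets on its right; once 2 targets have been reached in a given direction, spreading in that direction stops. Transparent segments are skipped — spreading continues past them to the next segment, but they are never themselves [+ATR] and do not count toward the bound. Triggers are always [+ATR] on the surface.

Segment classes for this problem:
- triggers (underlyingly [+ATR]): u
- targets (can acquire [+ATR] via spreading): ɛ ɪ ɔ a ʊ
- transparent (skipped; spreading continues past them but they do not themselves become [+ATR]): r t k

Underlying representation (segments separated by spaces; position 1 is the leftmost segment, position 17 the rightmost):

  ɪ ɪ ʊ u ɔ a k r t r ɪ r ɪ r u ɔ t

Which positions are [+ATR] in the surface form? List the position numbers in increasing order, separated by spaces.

From /u/ at 4 rightward: 5 /ɔ/ → [+ATR]; 6 /a/ → [+ATR]; bound reached.
From /u/ at 4 leftward: 3 /ʊ/ → [+ATR]; 2 /ɪ/ → [+ATR]; bound reached.
From /u/ at 15 rightward: 16 /ɔ/ → [+ATR]; 17 /t/ transparent; word edge.
From /u/ at 15 leftward: 14 /r/ transparent; 13 /ɪ/ → [+ATR]; 12 /r/ transparent; 11 /ɪ/ → [+ATR]; bound reached.
Target with no active source: position 1 stays [-ATR].

2 3 4 5 6 11 13 15 16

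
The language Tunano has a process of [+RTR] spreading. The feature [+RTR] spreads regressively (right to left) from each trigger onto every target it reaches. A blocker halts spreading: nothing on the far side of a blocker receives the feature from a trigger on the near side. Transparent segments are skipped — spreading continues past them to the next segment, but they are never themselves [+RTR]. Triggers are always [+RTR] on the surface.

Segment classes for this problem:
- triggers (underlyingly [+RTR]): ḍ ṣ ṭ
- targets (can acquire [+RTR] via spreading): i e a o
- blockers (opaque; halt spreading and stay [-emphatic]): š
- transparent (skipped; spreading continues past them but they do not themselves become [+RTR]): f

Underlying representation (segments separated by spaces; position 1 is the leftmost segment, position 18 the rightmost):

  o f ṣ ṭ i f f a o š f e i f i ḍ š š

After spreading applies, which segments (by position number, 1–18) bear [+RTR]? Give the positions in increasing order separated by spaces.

1 3 4 12 13 15 16

From /ṣ/ at 3 leftward: 2 /f/ transparent; 1 /o/ → [+RTR]; word edge.
From /ṭ/ at 4 leftward: 3 /ṣ/ is itself a trigger — this domain ends here.
From /ḍ/ at 16 leftward: 15 /i/ → [+RTR]; 14 /f/ transparent; 13 /i/ → [+RTR]; 12 /e/ → [+RTR]; 11 /f/ transparent; 10 /š/ blocks.
Targets with no active source: positions 5 8 9 stay [-emphatic].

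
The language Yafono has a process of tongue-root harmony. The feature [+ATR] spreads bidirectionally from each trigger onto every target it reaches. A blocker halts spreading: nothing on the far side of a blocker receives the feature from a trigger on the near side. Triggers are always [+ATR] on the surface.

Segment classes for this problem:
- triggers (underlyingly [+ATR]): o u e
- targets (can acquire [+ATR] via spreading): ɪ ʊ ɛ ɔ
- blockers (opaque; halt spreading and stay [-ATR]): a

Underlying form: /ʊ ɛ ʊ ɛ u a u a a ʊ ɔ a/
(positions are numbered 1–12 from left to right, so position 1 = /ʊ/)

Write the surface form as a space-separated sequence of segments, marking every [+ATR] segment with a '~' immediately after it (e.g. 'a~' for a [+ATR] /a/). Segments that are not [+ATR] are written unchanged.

ʊ~ ɛ~ ʊ~ ɛ~ u~ a u~ a a ʊ ɔ a

From /u/ at 5 rightward: 6 /a/ blocks.
From /u/ at 5 leftward: 4 /ɛ/ → [+ATR]; 3 /ʊ/ → [+ATR]; 2 /ɛ/ → [+ATR]; 1 /ʊ/ → [+ATR]; word edge.
From /u/ at 7 rightward: 8 /a/ blocks.
From /u/ at 7 leftward: 6 /a/ blocks.
Targets with no active source: positions 10 11 stay [-ATR].
[+ATR] positions on the surface: 1 2 3 4 5 7.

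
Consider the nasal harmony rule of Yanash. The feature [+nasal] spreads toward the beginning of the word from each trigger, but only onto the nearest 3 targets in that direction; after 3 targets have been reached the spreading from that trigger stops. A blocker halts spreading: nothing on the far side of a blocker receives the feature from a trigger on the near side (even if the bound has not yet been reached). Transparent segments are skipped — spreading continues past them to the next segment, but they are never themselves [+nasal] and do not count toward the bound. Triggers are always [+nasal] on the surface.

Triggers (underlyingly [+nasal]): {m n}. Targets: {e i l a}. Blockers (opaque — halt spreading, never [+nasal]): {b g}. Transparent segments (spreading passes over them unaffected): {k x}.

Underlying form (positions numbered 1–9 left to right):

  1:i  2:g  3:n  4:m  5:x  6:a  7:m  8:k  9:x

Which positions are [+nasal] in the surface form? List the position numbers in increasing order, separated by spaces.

From /n/ at 3 leftward: 2 /g/ blocks.
From /m/ at 4 leftward: 3 /n/ is itself a trigger — this domain ends here.
From /m/ at 7 leftward: 6 /a/ → [+nasal]; 5 /x/ transparent; 4 /m/ is itself a trigger — this domain ends here.
Target with no active source: position 1 stays [-nasal].

3 4 6 7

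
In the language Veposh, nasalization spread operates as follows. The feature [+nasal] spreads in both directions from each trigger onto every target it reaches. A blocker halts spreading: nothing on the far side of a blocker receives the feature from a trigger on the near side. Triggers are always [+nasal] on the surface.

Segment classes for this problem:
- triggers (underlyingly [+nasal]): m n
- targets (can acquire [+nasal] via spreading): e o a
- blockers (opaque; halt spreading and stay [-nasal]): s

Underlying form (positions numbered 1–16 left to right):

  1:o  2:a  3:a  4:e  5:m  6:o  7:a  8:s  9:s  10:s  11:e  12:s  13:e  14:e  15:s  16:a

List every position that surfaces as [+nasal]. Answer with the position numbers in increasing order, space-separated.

From /m/ at 5 rightward: 6 /o/ → [+nasal]; 7 /a/ → [+nasal]; 8 /s/ blocks.
From /m/ at 5 leftward: 4 /e/ → [+nasal]; 3 /a/ → [+nasal]; 2 /a/ → [+nasal]; 1 /o/ → [+nasal]; word edge.
Targets with no active source: positions 11 13 14 16 stay [-nasal].

1 2 3 4 5 6 7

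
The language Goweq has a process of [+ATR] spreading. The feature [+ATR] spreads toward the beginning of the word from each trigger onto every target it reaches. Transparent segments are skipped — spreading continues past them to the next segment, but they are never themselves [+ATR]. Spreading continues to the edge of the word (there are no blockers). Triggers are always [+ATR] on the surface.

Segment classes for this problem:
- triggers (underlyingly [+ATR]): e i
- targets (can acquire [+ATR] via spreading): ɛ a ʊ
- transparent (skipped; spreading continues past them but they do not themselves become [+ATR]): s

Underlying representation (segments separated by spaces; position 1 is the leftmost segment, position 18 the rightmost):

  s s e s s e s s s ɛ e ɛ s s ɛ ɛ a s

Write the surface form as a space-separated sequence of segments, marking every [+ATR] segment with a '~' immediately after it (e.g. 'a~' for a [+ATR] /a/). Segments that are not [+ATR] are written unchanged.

s s e~ s s e~ s s s ɛ~ e~ ɛ s s ɛ ɛ a s

From /e/ at 3 leftward: 2 /s/ transparent; 1 /s/ transparent; word edge.
From /e/ at 6 leftward: 5 /s/ transparent; 4 /s/ transparent; 3 /e/ is itself a trigger — this domain ends here.
From /e/ at 11 leftward: 10 /ɛ/ → [+ATR]; 9 /s/ transparent; 8 /s/ transparent; 7 /s/ transparent; 6 /e/ is itself a trigger — this domain ends here.
Targets with no active source: positions 12 15 16 17 stay [-ATR].
[+ATR] positions on the surface: 3 6 10 11.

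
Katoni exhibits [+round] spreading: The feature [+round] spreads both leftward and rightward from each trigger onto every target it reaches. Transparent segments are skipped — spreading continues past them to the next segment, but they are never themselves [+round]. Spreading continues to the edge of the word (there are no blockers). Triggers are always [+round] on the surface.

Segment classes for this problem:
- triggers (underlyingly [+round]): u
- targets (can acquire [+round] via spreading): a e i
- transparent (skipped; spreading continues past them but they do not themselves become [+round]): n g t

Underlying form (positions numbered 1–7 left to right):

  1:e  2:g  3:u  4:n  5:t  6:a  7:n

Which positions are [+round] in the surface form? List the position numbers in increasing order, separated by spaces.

From /u/ at 3 rightward: 4 /n/ transparent; 5 /t/ transparent; 6 /a/ → [+round]; 7 /n/ transparent; word edge.
From /u/ at 3 leftward: 2 /g/ transparent; 1 /e/ → [+round]; word edge.

1 3 6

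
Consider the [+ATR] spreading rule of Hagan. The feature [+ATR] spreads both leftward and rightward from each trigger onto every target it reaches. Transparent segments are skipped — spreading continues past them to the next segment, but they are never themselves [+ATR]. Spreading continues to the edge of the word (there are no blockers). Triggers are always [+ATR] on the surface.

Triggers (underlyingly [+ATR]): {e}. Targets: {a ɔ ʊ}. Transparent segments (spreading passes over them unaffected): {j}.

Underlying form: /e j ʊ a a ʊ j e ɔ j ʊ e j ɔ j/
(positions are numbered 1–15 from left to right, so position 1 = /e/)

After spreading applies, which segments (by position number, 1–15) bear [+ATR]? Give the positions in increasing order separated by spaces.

From /e/ at 1 rightward: 2 /j/ transparent; 3 /ʊ/ → [+ATR]; 4 /a/ → [+ATR]; 5 /a/ → [+ATR]; 6 /ʊ/ → [+ATR]; 7 /j/ transparent; 8 /e/ is itself a trigger — this domain ends here.
From /e/ at 1 leftward: word edge.
From /e/ at 8 rightward: 9 /ɔ/ → [+ATR]; 10 /j/ transparent; 11 /ʊ/ → [+ATR]; 12 /e/ is itself a trigger — this domain ends here.
From /e/ at 8 leftward: 7 /j/ transparent; 6 /ʊ/ → [+ATR]; 5 /a/ → [+ATR]; 4 /a/ → [+ATR]; 3 /ʊ/ → [+ATR]; 2 /j/ transparent; 1 /e/ is itself a trigger — this domain ends here.
From /e/ at 12 rightward: 13 /j/ transparent; 14 /ɔ/ → [+ATR]; 15 /j/ transparent; word edge.
From /e/ at 12 leftward: 11 /ʊ/ → [+ATR]; 10 /j/ transparent; 9 /ɔ/ → [+ATR]; 8 /e/ is itself a trigger — this domain ends here.

1 3 4 5 6 8 9 11 12 14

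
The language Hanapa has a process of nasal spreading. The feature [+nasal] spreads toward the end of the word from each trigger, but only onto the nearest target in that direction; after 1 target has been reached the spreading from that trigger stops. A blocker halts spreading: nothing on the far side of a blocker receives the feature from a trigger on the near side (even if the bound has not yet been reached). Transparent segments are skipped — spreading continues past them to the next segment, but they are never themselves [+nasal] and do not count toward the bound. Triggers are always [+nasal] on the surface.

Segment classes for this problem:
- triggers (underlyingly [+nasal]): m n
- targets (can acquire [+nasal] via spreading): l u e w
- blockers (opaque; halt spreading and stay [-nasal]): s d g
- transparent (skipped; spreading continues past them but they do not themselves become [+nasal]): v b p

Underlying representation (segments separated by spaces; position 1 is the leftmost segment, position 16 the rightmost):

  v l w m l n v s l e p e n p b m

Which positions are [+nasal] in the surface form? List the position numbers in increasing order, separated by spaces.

4 5 6 13 16

From /m/ at 4 rightward: 5 /l/ → [+nasal]; bound reached.
From /n/ at 6 rightward: 7 /v/ transparent; 8 /s/ blocks.
From /n/ at 13 rightward: 14 /p/ transparent; 15 /b/ transparent; 16 /m/ is itself a trigger — this domain ends here.
From /m/ at 16 rightward: word edge.
Targets with no active source: positions 2 3 9 10 12 stay [-nasal].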